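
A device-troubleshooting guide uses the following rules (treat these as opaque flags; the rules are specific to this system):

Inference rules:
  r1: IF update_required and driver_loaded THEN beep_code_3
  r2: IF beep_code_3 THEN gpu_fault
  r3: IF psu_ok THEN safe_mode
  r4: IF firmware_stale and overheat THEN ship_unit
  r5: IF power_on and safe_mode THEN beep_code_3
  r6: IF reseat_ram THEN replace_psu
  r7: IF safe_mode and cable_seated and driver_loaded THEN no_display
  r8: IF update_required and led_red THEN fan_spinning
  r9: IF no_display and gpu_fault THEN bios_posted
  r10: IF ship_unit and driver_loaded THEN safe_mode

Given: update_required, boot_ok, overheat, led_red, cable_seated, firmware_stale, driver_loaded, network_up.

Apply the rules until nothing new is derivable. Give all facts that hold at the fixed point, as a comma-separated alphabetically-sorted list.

beep_code_3, bios_posted, boot_ok, cable_seated, driver_loaded, fan_spinning, firmware_stale, gpu_fault, led_red, network_up, no_display, overheat, safe_mode, ship_unit, update_required

Round 1: r1 [IF update_required and driver_loaded THEN beep_code_3]; r4 [IF firmware_stale and overheat THEN ship_unit]; r8 [IF update_required and led_red THEN fan_spinning]. New: beep_code_3, ship_unit, fan_spinning.
Round 2: r2 [IF beep_code_3 THEN gpu_fault]; r10 [IF ship_unit and driver_loaded THEN safe_mode]. New: gpu_fault, safe_mode.
Round 3: r7 [IF safe_mode and cable_seated and driver_loaded THEN no_display]. New: no_display.
Round 4: r9 [IF no_display and gpu_fault THEN bios_posted]. New: bios_posted.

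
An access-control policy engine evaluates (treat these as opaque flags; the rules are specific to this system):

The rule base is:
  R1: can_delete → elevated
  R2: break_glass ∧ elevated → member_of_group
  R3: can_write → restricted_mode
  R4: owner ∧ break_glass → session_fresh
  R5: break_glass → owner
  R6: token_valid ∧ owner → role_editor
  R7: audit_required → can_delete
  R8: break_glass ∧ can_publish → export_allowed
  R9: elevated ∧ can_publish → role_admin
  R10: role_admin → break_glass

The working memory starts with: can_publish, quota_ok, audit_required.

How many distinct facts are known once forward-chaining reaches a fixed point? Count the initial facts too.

Round 1 — R7, derive can_delete.
Round 2 — R1, derive elevated.
Round 3 — R9, derive role_admin.
Round 4 — R10, derive break_glass.
Round 5 — R2, R5, R8, derive member_of_group, owner, export_allowed.
Round 6 — R4, derive session_fresh.
Closure: {audit_required, break_glass, can_delete, can_publish, elevated, export_allowed, member_of_group, owner, quota_ok, role_admin, session_fresh} — 11 facts.

11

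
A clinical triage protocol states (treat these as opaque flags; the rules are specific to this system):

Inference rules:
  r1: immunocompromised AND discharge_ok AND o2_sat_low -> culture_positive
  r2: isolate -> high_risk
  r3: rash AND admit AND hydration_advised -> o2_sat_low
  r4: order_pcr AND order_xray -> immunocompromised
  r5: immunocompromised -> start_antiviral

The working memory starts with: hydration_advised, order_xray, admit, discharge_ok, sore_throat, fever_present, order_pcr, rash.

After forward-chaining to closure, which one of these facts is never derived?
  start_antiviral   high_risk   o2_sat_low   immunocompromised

high_risk

[1] r3 [rash AND admit AND hydration_advised -> o2_sat_low]; r4 [order_pcr AND order_xray -> immunocompromised]. ⇒ new: o2_sat_low, immunocompromised.
[2] r1 [immunocompromised AND discharge_ok AND o2_sat_low -> culture_positive]; r5 [immunocompromised -> start_antiviral]. ⇒ new: culture_positive, start_antiviral.
Derived: o2_sat_low (round 1), start_antiviral (round 2), immunocompromised (round 1). high_risk never appears in any round.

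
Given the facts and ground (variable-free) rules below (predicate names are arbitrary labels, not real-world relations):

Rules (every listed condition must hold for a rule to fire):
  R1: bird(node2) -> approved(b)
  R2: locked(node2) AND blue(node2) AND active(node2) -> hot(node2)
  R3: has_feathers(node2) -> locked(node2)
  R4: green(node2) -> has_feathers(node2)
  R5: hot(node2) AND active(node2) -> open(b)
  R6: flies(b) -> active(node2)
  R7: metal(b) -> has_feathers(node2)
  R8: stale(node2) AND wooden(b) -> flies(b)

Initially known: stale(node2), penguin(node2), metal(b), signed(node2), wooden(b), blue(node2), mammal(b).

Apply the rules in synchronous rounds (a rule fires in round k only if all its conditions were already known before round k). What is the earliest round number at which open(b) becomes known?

Round 1 fires R7, R8, giving has_feathers(node2), flies(b).
Round 2 fires R3, R6, giving locked(node2), active(node2).
Round 3 fires R2, giving hot(node2).
Round 4 fires R5, giving open(b).
open(b) first appears in round 4.

4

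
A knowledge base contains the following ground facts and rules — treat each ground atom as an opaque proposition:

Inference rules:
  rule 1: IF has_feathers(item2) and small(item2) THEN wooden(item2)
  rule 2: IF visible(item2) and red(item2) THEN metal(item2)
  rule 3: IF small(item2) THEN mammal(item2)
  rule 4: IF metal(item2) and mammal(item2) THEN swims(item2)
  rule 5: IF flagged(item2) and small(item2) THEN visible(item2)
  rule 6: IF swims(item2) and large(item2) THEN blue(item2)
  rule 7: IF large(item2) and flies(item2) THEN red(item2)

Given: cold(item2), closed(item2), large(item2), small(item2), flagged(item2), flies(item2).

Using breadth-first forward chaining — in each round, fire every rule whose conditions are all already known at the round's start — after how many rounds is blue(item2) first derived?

4

Round 1: rule 3 [IF small(item2) THEN mammal(item2)]; rule 5 [IF flagged(item2) and small(item2) THEN visible(item2)]; rule 7 [IF large(item2) and flies(item2) THEN red(item2)]. Adds mammal(item2), visible(item2), red(item2).
Round 2: rule 2 [IF visible(item2) and red(item2) THEN metal(item2)]. Adds metal(item2).
Round 3: rule 4 [IF metal(item2) and mammal(item2) THEN swims(item2)]. Adds swims(item2).
Round 4: rule 6 [IF swims(item2) and large(item2) THEN blue(item2)]. Adds blue(item2).
blue(item2) first appears in round 4.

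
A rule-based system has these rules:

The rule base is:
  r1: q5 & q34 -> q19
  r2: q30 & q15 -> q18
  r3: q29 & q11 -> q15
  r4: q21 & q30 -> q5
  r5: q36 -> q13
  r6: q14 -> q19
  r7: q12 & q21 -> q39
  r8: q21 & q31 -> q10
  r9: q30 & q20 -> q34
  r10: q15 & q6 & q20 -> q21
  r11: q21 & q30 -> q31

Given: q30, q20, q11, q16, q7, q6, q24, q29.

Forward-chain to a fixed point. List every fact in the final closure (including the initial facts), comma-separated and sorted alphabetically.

Round 1: r3 [q29 & q11 -> q15]; r9 [q30 & q20 -> q34]. New: q15, q34.
Round 2: r2 [q30 & q15 -> q18]; r10 [q15 & q6 & q20 -> q21]. New: q18, q21.
Round 3: r4 [q21 & q30 -> q5]; r11 [q21 & q30 -> q31]. New: q5, q31.
Round 4: r1 [q5 & q34 -> q19]; r8 [q21 & q31 -> q10]. New: q19, q10.

q10, q11, q15, q16, q18, q19, q20, q21, q24, q29, q30, q31, q34, q5, q6, q7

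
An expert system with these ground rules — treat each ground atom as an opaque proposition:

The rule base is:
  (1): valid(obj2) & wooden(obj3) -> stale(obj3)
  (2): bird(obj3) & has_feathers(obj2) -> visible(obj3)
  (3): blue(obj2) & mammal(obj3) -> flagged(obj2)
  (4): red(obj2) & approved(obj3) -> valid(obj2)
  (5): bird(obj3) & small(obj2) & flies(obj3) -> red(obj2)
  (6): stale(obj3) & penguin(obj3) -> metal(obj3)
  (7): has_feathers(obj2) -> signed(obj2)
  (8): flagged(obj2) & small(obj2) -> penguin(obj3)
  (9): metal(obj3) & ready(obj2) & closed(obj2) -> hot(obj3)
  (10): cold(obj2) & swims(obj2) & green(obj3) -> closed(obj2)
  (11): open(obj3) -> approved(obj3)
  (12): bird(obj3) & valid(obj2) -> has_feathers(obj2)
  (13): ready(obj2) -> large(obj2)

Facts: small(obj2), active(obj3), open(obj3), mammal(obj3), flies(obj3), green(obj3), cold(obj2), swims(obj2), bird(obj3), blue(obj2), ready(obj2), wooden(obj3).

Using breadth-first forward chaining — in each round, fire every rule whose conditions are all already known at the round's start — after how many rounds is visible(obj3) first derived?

[1] (3) [blue(obj2) & mammal(obj3) -> flagged(obj2)]; (5) [bird(obj3) & small(obj2) & flies(obj3) -> red(obj2)]; (10) [cold(obj2) & swims(obj2) & green(obj3) -> closed(obj2)]; (11) [open(obj3) -> approved(obj3)]; (13) [ready(obj2) -> large(obj2)]. ⇒ new: flagged(obj2), red(obj2), closed(obj2), approved(obj3), large(obj2).
[2] (4) [red(obj2) & approved(obj3) -> valid(obj2)]; (8) [flagged(obj2) & small(obj2) -> penguin(obj3)]. ⇒ new: valid(obj2), penguin(obj3).
[3] (1) [valid(obj2) & wooden(obj3) -> stale(obj3)]; (12) [bird(obj3) & valid(obj2) -> has_feathers(obj2)]. ⇒ new: stale(obj3), has_feathers(obj2).
[4] (2) [bird(obj3) & has_feathers(obj2) -> visible(obj3)]; (6) [stale(obj3) & penguin(obj3) -> metal(obj3)]; (7) [has_feathers(obj2) -> signed(obj2)]. ⇒ new: visible(obj3), metal(obj3), signed(obj2).
visible(obj3) first appears in round 4.

4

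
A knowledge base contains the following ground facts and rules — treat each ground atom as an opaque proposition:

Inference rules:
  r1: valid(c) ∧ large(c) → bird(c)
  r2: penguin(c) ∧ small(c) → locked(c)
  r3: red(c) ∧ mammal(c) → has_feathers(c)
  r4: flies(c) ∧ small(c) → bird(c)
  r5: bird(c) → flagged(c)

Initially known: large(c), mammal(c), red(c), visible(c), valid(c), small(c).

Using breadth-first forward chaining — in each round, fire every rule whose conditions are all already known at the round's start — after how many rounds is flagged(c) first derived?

Round 1: r1 [valid(c) ∧ large(c) → bird(c)]; r3 [red(c) ∧ mammal(c) → has_feathers(c)]. New: bird(c), has_feathers(c).
Round 2: r5 [bird(c) → flagged(c)]. New: flagged(c).
flagged(c) first appears in round 2.

2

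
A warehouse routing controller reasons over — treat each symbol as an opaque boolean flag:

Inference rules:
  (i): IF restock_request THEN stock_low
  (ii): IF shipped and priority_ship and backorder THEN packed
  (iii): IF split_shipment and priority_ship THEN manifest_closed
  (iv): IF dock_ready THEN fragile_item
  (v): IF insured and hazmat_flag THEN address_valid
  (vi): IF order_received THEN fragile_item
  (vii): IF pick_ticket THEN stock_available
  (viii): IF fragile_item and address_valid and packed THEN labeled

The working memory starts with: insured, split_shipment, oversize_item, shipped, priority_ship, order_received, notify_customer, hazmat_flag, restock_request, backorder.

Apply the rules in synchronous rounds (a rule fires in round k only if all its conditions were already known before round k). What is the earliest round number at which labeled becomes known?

Round 1 fires (i), (ii), (iii), (v), (vi), giving stock_low, packed, manifest_closed, address_valid, fragile_item.
Round 2 fires (viii), giving labeled.
labeled first appears in round 2.

2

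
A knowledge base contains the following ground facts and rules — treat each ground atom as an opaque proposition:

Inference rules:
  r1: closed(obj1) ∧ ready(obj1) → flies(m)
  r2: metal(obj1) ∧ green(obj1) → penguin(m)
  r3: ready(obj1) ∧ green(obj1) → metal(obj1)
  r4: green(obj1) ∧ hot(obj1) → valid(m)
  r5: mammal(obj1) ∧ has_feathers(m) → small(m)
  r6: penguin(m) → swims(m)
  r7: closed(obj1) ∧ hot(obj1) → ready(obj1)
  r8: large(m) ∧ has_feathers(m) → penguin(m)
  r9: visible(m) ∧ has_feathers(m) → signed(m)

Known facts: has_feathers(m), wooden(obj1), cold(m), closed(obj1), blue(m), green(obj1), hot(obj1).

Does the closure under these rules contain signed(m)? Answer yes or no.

no

Round 1: r4 [green(obj1) ∧ hot(obj1) → valid(m)]; r7 [closed(obj1) ∧ hot(obj1) → ready(obj1)]. New: valid(m), ready(obj1).
Round 2: r1 [closed(obj1) ∧ ready(obj1) → flies(m)]; r3 [ready(obj1) ∧ green(obj1) → metal(obj1)]. New: flies(m), metal(obj1).
Round 3: r2 [metal(obj1) ∧ green(obj1) → penguin(m)]. New: penguin(m).
Round 4: r6 [penguin(m) → swims(m)]. New: swims(m).
Fixed point reached. signed(m) is concluded only by r9; r9 needs visible(m) (never derived).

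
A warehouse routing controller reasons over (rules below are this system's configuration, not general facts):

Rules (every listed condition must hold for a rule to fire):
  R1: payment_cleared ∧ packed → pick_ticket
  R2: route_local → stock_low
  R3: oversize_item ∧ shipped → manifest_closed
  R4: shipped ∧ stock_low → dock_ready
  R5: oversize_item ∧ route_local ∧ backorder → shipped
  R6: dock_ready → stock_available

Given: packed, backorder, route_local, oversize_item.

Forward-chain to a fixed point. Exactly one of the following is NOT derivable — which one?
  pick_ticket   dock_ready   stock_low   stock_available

[1] R2 [route_local → stock_low]; R5 [oversize_item ∧ route_local ∧ backorder → shipped]. ⇒ new: stock_low, shipped.
[2] R3 [oversize_item ∧ shipped → manifest_closed]; R4 [shipped ∧ stock_low → dock_ready]. ⇒ new: manifest_closed, dock_ready.
[3] R6 [dock_ready → stock_available]. ⇒ new: stock_available.
Derived: stock_available (round 3), dock_ready (round 2), stock_low (round 1). pick_ticket never appears in any round.

pick_ticket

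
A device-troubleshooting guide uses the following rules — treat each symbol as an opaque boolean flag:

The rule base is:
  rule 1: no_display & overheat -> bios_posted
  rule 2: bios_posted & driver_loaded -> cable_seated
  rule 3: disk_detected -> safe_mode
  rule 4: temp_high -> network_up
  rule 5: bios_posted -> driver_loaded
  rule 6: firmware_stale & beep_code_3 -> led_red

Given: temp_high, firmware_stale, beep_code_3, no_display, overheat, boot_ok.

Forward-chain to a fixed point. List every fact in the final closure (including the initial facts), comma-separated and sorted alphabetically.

Round 1 — rule 1, rule 4, rule 6, derive bios_posted, network_up, led_red.
Round 2 — rule 5, derive driver_loaded.
Round 3 — rule 2, derive cable_seated.

beep_code_3, bios_posted, boot_ok, cable_seated, driver_loaded, firmware_stale, led_red, network_up, no_display, overheat, temp_high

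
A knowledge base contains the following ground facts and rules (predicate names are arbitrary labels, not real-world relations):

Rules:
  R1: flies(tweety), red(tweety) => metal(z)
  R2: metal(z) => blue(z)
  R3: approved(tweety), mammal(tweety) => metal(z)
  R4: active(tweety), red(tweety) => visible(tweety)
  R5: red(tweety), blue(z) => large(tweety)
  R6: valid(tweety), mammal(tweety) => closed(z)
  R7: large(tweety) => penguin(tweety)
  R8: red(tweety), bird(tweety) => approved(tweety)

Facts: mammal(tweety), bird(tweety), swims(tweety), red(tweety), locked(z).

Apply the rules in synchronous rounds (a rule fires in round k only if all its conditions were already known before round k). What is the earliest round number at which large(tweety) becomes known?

4

Round 1: R8 [red(tweety), bird(tweety) => approved(tweety)]. Adds approved(tweety).
Round 2: R3 [approved(tweety), mammal(tweety) => metal(z)]. Adds metal(z).
Round 3: R2 [metal(z) => blue(z)]. Adds blue(z).
Round 4: R5 [red(tweety), blue(z) => large(tweety)]. Adds large(tweety).
large(tweety) first appears in round 4.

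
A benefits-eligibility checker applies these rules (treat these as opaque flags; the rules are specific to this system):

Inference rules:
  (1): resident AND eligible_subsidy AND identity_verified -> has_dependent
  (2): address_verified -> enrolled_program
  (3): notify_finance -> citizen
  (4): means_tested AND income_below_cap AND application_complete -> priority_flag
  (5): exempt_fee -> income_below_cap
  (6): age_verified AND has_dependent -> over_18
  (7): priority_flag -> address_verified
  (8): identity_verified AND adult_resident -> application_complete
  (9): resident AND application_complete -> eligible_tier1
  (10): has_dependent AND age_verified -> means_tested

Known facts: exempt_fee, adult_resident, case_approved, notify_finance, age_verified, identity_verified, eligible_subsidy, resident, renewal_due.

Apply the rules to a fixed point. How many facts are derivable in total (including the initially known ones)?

Round 1: (1) [resident AND eligible_subsidy AND identity_verified -> has_dependent]; (3) [notify_finance -> citizen]; (5) [exempt_fee -> income_below_cap]; (8) [identity_verified AND adult_resident -> application_complete]. Adds has_dependent, citizen, income_below_cap, application_complete.
Round 2: (6) [age_verified AND has_dependent -> over_18]; (9) [resident AND application_complete -> eligible_tier1]; (10) [has_dependent AND age_verified -> means_tested]. Adds over_18, eligible_tier1, means_tested.
Round 3: (4) [means_tested AND income_below_cap AND application_complete -> priority_flag]. Adds priority_flag.
Round 4: (7) [priority_flag -> address_verified]. Adds address_verified.
Round 5: (2) [address_verified -> enrolled_program]. Adds enrolled_program.
Closure: {address_verified, adult_resident, age_verified, application_complete, case_approved, citizen, eligible_subsidy, eligible_tier1, enrolled_program, exempt_fee, has_dependent, identity_verified, income_below_cap, means_tested, notify_finance, over_18, priority_flag, renewal_due, resident} — 19 facts.

19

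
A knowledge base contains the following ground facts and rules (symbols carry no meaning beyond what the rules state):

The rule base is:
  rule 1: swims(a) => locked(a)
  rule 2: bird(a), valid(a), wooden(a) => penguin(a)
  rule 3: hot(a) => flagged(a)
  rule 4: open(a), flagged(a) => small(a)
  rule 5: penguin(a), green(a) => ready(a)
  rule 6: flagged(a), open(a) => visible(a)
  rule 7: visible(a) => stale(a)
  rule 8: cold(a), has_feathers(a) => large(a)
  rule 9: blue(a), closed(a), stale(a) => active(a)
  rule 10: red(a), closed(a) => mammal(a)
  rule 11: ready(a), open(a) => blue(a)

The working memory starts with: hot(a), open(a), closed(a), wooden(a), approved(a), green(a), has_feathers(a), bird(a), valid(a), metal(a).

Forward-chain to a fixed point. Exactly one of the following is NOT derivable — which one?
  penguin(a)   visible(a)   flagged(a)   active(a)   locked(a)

[1] rule 2 [bird(a), valid(a), wooden(a) => penguin(a)]; rule 3 [hot(a) => flagged(a)]. ⇒ new: penguin(a), flagged(a).
[2] rule 4 [open(a), flagged(a) => small(a)]; rule 5 [penguin(a), green(a) => ready(a)]; rule 6 [flagged(a), open(a) => visible(a)]. ⇒ new: small(a), ready(a), visible(a).
[3] rule 7 [visible(a) => stale(a)]; rule 11 [ready(a), open(a) => blue(a)]. ⇒ new: stale(a), blue(a).
[4] rule 9 [blue(a), closed(a), stale(a) => active(a)]. ⇒ new: active(a).
Derived: flagged(a) (round 1), penguin(a) (round 1), visible(a) (round 2), active(a) (round 4). locked(a) never appears in any round.

locked(a)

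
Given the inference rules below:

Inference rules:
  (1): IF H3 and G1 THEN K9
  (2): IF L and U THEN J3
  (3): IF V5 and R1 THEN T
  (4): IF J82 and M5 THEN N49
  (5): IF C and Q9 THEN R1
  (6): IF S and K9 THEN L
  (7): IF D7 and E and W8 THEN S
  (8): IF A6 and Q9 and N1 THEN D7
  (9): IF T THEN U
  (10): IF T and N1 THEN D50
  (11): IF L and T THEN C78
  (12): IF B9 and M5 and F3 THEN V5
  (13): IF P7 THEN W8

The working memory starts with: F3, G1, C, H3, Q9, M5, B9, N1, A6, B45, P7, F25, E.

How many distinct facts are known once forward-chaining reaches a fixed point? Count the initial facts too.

[1] (1) [IF H3 and G1 THEN K9]; (5) [IF C and Q9 THEN R1]; (8) [IF A6 and Q9 and N1 THEN D7]; (12) [IF B9 and M5 and F3 THEN V5]; (13) [IF P7 THEN W8]. ⇒ new: K9, R1, D7, V5, W8.
[2] (3) [IF V5 and R1 THEN T]; (7) [IF D7 and E and W8 THEN S]. ⇒ new: T, S.
[3] (6) [IF S and K9 THEN L]; (9) [IF T THEN U]; (10) [IF T and N1 THEN D50]. ⇒ new: L, U, D50.
[4] (2) [IF L and U THEN J3]; (11) [IF L and T THEN C78]. ⇒ new: J3, C78.
Closure: {A6, B45, B9, C, C78, D50, D7, E, F25, F3, G1, H3, J3, K9, L, M5, N1, P7, Q9, R1, S, T, U, V5, W8} — 25 facts.

25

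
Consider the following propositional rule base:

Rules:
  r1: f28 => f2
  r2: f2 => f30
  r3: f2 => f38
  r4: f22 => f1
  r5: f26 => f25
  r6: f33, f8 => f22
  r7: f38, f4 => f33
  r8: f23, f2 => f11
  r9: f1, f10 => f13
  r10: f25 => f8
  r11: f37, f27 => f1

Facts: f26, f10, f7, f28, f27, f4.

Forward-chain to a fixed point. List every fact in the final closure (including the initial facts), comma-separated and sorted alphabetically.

f1, f10, f13, f2, f22, f25, f26, f27, f28, f30, f33, f38, f4, f7, f8

Round 1: r1 [f28 => f2]; r5 [f26 => f25]. New: f2, f25.
Round 2: r2 [f2 => f30]; r3 [f2 => f38]; r10 [f25 => f8]. New: f30, f38, f8.
Round 3: r7 [f38, f4 => f33]. New: f33.
Round 4: r6 [f33, f8 => f22]. New: f22.
Round 5: r4 [f22 => f1]. New: f1.
Round 6: r9 [f1, f10 => f13]. New: f13.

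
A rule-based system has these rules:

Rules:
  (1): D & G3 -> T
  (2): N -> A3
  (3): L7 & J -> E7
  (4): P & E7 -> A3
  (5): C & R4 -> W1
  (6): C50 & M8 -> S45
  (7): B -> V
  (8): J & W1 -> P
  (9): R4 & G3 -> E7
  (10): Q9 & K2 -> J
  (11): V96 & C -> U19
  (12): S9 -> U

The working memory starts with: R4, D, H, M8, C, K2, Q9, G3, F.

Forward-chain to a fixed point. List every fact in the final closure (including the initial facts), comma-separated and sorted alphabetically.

A3, C, D, E7, F, G3, H, J, K2, M8, P, Q9, R4, T, W1

Round 1 — (1), (5), (9), (10), derive T, W1, E7, J.
Round 2 — (8), derive P.
Round 3 — (4), derive A3.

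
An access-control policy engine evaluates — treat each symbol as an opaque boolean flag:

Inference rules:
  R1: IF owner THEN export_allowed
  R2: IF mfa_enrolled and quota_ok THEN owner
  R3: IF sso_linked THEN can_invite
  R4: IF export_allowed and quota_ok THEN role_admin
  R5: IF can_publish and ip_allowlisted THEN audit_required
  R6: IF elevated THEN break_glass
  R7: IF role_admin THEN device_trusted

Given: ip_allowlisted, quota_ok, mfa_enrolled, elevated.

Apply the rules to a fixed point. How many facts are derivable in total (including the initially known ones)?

9

[1] R2 [IF mfa_enrolled and quota_ok THEN owner]; R6 [IF elevated THEN break_glass]. ⇒ new: owner, break_glass.
[2] R1 [IF owner THEN export_allowed]. ⇒ new: export_allowed.
[3] R4 [IF export_allowed and quota_ok THEN role_admin]. ⇒ new: role_admin.
[4] R7 [IF role_admin THEN device_trusted]. ⇒ new: device_trusted.
Closure: {break_glass, device_trusted, elevated, export_allowed, ip_allowlisted, mfa_enrolled, owner, quota_ok, role_admin} — 9 facts.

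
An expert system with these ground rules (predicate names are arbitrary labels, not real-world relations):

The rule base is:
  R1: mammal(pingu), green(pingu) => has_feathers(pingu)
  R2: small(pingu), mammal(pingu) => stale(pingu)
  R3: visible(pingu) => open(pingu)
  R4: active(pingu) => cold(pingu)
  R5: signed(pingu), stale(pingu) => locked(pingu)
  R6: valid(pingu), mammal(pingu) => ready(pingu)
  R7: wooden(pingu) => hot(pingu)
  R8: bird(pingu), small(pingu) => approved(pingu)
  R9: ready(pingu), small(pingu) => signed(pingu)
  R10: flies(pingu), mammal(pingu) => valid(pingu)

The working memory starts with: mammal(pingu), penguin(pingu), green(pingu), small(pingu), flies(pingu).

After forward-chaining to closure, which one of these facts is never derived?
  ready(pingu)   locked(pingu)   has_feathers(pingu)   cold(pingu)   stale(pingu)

cold(pingu)

Round 1 fires R1, R2, R10, giving has_feathers(pingu), stale(pingu), valid(pingu).
Round 2 fires R6, giving ready(pingu).
Round 3 fires R9, giving signed(pingu).
Round 4 fires R5, giving locked(pingu).
Derived: stale(pingu) (round 1), ready(pingu) (round 2), has_feathers(pingu) (round 1), locked(pingu) (round 4). cold(pingu) never appears in any round.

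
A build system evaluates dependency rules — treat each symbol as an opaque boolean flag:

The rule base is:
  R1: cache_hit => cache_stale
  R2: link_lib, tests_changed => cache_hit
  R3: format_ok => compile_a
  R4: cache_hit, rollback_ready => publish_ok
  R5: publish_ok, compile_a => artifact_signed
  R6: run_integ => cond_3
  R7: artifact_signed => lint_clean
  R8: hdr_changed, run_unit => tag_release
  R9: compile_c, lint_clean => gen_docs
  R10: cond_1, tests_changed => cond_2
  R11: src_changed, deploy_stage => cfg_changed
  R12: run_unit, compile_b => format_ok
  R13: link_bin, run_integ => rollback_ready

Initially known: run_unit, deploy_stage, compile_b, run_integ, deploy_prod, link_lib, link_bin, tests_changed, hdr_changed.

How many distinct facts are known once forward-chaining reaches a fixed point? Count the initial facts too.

19

Round 1: R2 [link_lib, tests_changed => cache_hit]; R6 [run_integ => cond_3]; R8 [hdr_changed, run_unit => tag_release]; R12 [run_unit, compile_b => format_ok]; R13 [link_bin, run_integ => rollback_ready]. New: cache_hit, cond_3, tag_release, format_ok, rollback_ready.
Round 2: R1 [cache_hit => cache_stale]; R3 [format_ok => compile_a]; R4 [cache_hit, rollback_ready => publish_ok]. New: cache_stale, compile_a, publish_ok.
Round 3: R5 [publish_ok, compile_a => artifact_signed]. New: artifact_signed.
Round 4: R7 [artifact_signed => lint_clean]. New: lint_clean.
Closure: {artifact_signed, cache_hit, cache_stale, compile_a, compile_b, cond_3, deploy_prod, deploy_stage, format_ok, hdr_changed, link_bin, link_lib, lint_clean, publish_ok, rollback_ready, run_integ, run_unit, tag_release, tests_changed} — 19 facts.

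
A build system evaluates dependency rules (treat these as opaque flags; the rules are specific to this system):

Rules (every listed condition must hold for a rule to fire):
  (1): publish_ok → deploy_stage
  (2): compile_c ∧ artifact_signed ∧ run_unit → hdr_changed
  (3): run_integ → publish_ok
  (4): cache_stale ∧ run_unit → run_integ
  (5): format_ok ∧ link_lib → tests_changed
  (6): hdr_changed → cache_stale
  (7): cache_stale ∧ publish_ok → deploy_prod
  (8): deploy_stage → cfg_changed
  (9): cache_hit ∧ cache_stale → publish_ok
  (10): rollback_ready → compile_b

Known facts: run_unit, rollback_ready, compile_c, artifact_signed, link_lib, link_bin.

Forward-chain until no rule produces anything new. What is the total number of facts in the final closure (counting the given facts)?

Round 1: (2) [compile_c ∧ artifact_signed ∧ run_unit → hdr_changed]; (10) [rollback_ready → compile_b]. Adds hdr_changed, compile_b.
Round 2: (6) [hdr_changed → cache_stale]. Adds cache_stale.
Round 3: (4) [cache_stale ∧ run_unit → run_integ]. Adds run_integ.
Round 4: (3) [run_integ → publish_ok]. Adds publish_ok.
Round 5: (1) [publish_ok → deploy_stage]; (7) [cache_stale ∧ publish_ok → deploy_prod]. Adds deploy_stage, deploy_prod.
Round 6: (8) [deploy_stage → cfg_changed]. Adds cfg_changed.
Closure: {artifact_signed, cache_stale, cfg_changed, compile_b, compile_c, deploy_prod, deploy_stage, hdr_changed, link_bin, link_lib, publish_ok, rollback_ready, run_integ, run_unit} — 14 facts.

14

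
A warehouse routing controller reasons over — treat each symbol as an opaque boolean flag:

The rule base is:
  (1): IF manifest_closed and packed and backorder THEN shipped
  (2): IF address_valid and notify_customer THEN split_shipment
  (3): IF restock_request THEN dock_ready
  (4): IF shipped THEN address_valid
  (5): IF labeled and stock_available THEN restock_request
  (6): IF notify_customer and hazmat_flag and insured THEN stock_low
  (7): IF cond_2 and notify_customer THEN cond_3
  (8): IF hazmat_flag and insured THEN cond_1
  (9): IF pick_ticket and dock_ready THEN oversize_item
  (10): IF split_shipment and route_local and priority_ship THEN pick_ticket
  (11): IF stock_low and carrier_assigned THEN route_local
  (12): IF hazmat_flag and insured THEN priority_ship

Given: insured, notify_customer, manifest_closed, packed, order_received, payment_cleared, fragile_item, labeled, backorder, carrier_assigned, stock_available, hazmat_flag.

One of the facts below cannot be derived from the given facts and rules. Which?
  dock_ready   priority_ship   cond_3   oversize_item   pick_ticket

cond_3

Round 1: (1) [IF manifest_closed and packed and backorder THEN shipped]; (5) [IF labeled and stock_available THEN restock_request]; (6) [IF notify_customer and hazmat_flag and insured THEN stock_low]; (8) [IF hazmat_flag and insured THEN cond_1]; (12) [IF hazmat_flag and insured THEN priority_ship]. New: shipped, restock_request, stock_low, cond_1, priority_ship.
Round 2: (3) [IF restock_request THEN dock_ready]; (4) [IF shipped THEN address_valid]; (11) [IF stock_low and carrier_assigned THEN route_local]. New: dock_ready, address_valid, route_local.
Round 3: (2) [IF address_valid and notify_customer THEN split_shipment]. New: split_shipment.
Round 4: (10) [IF split_shipment and route_local and priority_ship THEN pick_ticket]. New: pick_ticket.
Round 5: (9) [IF pick_ticket and dock_ready THEN oversize_item]. New: oversize_item.
Derived: oversize_item (round 5), priority_ship (round 1), dock_ready (round 2), pick_ticket (round 4). cond_3 never appears in any round.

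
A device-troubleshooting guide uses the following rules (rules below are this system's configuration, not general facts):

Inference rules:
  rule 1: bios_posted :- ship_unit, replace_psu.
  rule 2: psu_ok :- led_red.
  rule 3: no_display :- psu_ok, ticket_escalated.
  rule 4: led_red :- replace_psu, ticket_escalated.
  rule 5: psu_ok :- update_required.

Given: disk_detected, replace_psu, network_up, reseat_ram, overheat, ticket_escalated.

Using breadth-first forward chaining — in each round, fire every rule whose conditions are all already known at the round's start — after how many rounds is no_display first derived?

3

Round 1 — rule 4, derive led_red.
Round 2 — rule 2, derive psu_ok.
Round 3 — rule 3, derive no_display.
no_display first appears in round 3.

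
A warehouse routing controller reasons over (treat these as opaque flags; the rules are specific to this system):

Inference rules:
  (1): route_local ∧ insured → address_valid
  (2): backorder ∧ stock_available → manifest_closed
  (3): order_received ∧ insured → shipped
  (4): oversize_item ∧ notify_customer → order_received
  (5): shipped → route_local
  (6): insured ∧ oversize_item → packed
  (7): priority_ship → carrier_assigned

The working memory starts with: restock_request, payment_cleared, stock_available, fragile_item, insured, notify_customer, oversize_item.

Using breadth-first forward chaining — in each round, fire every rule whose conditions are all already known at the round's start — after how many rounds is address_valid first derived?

Round 1: (4) [oversize_item ∧ notify_customer → order_received]; (6) [insured ∧ oversize_item → packed]. Adds order_received, packed.
Round 2: (3) [order_received ∧ insured → shipped]. Adds shipped.
Round 3: (5) [shipped → route_local]. Adds route_local.
Round 4: (1) [route_local ∧ insured → address_valid]. Adds address_valid.
address_valid first appears in round 4.

4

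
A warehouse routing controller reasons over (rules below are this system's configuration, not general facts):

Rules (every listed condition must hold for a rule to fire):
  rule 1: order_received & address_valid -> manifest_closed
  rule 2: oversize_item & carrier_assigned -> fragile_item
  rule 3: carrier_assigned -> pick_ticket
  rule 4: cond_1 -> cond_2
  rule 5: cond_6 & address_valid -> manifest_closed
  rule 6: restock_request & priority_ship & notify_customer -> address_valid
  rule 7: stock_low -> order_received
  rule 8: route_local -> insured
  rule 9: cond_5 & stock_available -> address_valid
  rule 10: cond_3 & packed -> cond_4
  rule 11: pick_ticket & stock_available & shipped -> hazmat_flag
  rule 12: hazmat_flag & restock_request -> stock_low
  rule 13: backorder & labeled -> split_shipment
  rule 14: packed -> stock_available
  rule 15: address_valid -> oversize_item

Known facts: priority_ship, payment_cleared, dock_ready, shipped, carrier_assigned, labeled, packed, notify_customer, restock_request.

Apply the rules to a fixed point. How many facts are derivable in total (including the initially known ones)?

18

[1] rule 3 [carrier_assigned -> pick_ticket]; rule 6 [restock_request & priority_ship & notify_customer -> address_valid]; rule 14 [packed -> stock_available]. ⇒ new: pick_ticket, address_valid, stock_available.
[2] rule 11 [pick_ticket & stock_available & shipped -> hazmat_flag]; rule 15 [address_valid -> oversize_item]. ⇒ new: hazmat_flag, oversize_item.
[3] rule 2 [oversize_item & carrier_assigned -> fragile_item]; rule 12 [hazmat_flag & restock_request -> stock_low]. ⇒ new: fragile_item, stock_low.
[4] rule 7 [stock_low -> order_received]. ⇒ new: order_received.
[5] rule 1 [order_received & address_valid -> manifest_closed]. ⇒ new: manifest_closed.
Closure: {address_valid, carrier_assigned, dock_ready, fragile_item, hazmat_flag, labeled, manifest_closed, notify_customer, order_received, oversize_item, packed, payment_cleared, pick_ticket, priority_ship, restock_request, shipped, stock_available, stock_low} — 18 facts.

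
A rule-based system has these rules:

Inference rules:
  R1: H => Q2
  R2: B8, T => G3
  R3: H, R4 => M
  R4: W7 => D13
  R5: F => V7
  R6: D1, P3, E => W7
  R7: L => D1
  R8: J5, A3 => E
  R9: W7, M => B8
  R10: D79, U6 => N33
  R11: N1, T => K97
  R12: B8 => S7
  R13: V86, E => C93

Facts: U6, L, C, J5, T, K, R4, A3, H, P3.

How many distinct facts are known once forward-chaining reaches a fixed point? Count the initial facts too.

19

[1] R1 [H => Q2]; R3 [H, R4 => M]; R7 [L => D1]; R8 [J5, A3 => E]. ⇒ new: Q2, M, D1, E.
[2] R6 [D1, P3, E => W7]. ⇒ new: W7.
[3] R4 [W7 => D13]; R9 [W7, M => B8]. ⇒ new: D13, B8.
[4] R2 [B8, T => G3]; R12 [B8 => S7]. ⇒ new: G3, S7.
Closure: {A3, B8, C, D1, D13, E, G3, H, J5, K, L, M, P3, Q2, R4, S7, T, U6, W7} — 19 facts.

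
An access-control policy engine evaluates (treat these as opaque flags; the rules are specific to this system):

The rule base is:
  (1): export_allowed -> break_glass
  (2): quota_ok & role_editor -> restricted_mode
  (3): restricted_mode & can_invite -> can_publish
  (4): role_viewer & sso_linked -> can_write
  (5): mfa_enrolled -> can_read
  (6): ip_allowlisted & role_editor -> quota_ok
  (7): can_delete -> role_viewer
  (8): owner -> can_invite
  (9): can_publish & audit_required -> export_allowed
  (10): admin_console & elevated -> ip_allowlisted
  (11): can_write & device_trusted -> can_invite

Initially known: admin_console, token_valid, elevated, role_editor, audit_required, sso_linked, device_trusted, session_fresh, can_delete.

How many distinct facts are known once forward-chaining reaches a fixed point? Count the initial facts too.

18

Round 1 fires (7), (10), giving role_viewer, ip_allowlisted.
Round 2 fires (4), (6), giving can_write, quota_ok.
Round 3 fires (2), (11), giving restricted_mode, can_invite.
Round 4 fires (3), giving can_publish.
Round 5 fires (9), giving export_allowed.
Round 6 fires (1), giving break_glass.
Closure: {admin_console, audit_required, break_glass, can_delete, can_invite, can_publish, can_write, device_trusted, elevated, export_allowed, ip_allowlisted, quota_ok, restricted_mode, role_editor, role_viewer, session_fresh, sso_linked, token_valid} — 18 facts.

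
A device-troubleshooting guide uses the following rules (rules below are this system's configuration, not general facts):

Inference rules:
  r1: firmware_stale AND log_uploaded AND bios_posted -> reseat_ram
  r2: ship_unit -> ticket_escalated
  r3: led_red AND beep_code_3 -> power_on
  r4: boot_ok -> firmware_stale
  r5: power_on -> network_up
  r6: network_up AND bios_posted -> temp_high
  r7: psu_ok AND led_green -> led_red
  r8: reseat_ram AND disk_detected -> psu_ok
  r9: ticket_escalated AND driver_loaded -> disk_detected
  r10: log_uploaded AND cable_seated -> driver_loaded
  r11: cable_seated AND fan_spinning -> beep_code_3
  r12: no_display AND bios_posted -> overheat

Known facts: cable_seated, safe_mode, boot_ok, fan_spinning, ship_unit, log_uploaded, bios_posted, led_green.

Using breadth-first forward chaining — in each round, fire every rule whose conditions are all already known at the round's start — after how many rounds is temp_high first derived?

Round 1: r2 [ship_unit -> ticket_escalated]; r4 [boot_ok -> firmware_stale]; r10 [log_uploaded AND cable_seated -> driver_loaded]; r11 [cable_seated AND fan_spinning -> beep_code_3]. New: ticket_escalated, firmware_stale, driver_loaded, beep_code_3.
Round 2: r1 [firmware_stale AND log_uploaded AND bios_posted -> reseat_ram]; r9 [ticket_escalated AND driver_loaded -> disk_detected]. New: reseat_ram, disk_detected.
Round 3: r8 [reseat_ram AND disk_detected -> psu_ok]. New: psu_ok.
Round 4: r7 [psu_ok AND led_green -> led_red]. New: led_red.
Round 5: r3 [led_red AND beep_code_3 -> power_on]. New: power_on.
Round 6: r5 [power_on -> network_up]. New: network_up.
Round 7: r6 [network_up AND bios_posted -> temp_high]. New: temp_high.
temp_high first appears in round 7.

7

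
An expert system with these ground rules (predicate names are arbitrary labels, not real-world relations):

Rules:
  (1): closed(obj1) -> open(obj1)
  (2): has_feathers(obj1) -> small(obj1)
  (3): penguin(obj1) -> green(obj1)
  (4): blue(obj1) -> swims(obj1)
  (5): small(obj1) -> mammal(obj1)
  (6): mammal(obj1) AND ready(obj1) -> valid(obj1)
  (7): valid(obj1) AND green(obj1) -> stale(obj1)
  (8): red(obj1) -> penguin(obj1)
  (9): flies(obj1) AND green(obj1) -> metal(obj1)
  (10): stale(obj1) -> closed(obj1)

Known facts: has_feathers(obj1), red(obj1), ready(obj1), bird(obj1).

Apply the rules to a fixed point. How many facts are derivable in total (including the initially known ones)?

12

Round 1 fires (2), (8), giving small(obj1), penguin(obj1).
Round 2 fires (3), (5), giving green(obj1), mammal(obj1).
Round 3 fires (6), giving valid(obj1).
Round 4 fires (7), giving stale(obj1).
Round 5 fires (10), giving closed(obj1).
Round 6 fires (1), giving open(obj1).
Closure: {bird(obj1), closed(obj1), green(obj1), has_feathers(obj1), mammal(obj1), open(obj1), penguin(obj1), ready(obj1), red(obj1), small(obj1), stale(obj1), valid(obj1)} — 12 facts.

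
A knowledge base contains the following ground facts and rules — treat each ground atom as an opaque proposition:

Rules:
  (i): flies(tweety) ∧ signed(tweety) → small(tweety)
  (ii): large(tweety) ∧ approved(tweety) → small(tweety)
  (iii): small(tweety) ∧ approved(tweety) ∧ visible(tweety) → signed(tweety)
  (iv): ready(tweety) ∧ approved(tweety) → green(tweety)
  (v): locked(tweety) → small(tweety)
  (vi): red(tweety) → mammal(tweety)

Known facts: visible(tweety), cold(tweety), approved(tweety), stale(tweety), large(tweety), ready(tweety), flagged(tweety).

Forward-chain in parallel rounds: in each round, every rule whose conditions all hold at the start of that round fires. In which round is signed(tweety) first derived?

2

Round 1: (ii) [large(tweety) ∧ approved(tweety) → small(tweety)]; (iv) [ready(tweety) ∧ approved(tweety) → green(tweety)]. New: small(tweety), green(tweety).
Round 2: (iii) [small(tweety) ∧ approved(tweety) ∧ visible(tweety) → signed(tweety)]. New: signed(tweety).
signed(tweety) first appears in round 2.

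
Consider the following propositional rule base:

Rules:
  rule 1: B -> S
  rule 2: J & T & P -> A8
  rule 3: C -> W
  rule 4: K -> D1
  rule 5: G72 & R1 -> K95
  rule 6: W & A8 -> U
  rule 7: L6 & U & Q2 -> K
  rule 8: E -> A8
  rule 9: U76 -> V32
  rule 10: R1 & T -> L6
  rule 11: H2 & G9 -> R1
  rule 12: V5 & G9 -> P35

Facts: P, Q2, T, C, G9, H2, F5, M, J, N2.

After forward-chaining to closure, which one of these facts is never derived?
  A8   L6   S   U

[1] rule 2 [J & T & P -> A8]; rule 3 [C -> W]; rule 11 [H2 & G9 -> R1]. ⇒ new: A8, W, R1.
[2] rule 6 [W & A8 -> U]; rule 10 [R1 & T -> L6]. ⇒ new: U, L6.
[3] rule 7 [L6 & U & Q2 -> K]. ⇒ new: K.
[4] rule 4 [K -> D1]. ⇒ new: D1.
Derived: L6 (round 2), U (round 2), A8 (round 1). S never appears in any round.

S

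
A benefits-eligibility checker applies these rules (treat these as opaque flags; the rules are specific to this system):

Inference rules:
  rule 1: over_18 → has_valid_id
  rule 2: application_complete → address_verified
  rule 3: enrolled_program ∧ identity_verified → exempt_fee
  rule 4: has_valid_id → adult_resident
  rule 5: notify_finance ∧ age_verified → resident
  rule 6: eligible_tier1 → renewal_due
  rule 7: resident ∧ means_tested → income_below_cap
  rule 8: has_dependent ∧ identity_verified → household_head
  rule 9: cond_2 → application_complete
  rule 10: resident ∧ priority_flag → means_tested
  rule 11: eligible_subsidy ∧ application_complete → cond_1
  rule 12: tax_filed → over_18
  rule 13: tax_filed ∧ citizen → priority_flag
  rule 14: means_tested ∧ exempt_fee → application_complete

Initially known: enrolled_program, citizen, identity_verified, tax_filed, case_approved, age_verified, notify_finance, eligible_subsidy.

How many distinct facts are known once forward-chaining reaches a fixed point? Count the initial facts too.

Round 1 fires rule 3, rule 5, rule 12, rule 13, giving exempt_fee, resident, over_18, priority_flag.
Round 2 fires rule 1, rule 10, giving has_valid_id, means_tested.
Round 3 fires rule 4, rule 7, rule 14, giving adult_resident, income_below_cap, application_complete.
Round 4 fires rule 2, rule 11, giving address_verified, cond_1.
Closure: {address_verified, adult_resident, age_verified, application_complete, case_approved, citizen, cond_1, eligible_subsidy, enrolled_program, exempt_fee, has_valid_id, identity_verified, income_below_cap, means_tested, notify_finance, over_18, priority_flag, resident, tax_filed} — 19 facts.

19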